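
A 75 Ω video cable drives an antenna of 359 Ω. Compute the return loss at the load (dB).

Γ = (359 − 75)/(359 + 75) = 0.654
RL = −20·log₁₀|Γ| = −20·log₁₀(0.654)

RL ≈ 3.68 dB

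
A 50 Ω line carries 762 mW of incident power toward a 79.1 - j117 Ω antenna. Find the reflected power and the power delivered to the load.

|Γ| = |(29.1 − j117)/(129.1 − j117)| = 0.692
|Γ|² = 0.479
P_refl = |Γ|²·P_inc = 365 mW, P_del = (1 − |Γ|²)·P_inc = 397 mW

P_reflected ≈ 365 mW; P_delivered ≈ 397 mW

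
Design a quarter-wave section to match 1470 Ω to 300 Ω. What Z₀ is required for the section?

Z_qwt = √(Z_0·R_L) = √(300 × 1470) = √441000

Z_qwt ≈ 664 Ω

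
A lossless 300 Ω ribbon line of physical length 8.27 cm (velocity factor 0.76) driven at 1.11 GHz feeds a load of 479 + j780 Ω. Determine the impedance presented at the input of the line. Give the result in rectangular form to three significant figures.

Z_in ≈ 77.4 + j232 Ω

λ = v/f = 0.76·c / 1.11 GHz = 0.205 m
βl = 2π·l/λ = 2π × 0.403 = 145°
tan(βl) = tan(145°) = -0.702
Z_in = Z_0·(Z_L + jZ_0·tanβl)/(Z_0 + jZ_L·tanβl)
     = 300·(479 + j569)/(847 − j336)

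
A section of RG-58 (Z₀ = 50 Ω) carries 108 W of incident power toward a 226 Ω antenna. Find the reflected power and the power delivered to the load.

Γ = (226 − 50)/(226 + 50) = 0.638
|Γ|² = 0.407
P_refl = |Γ|²·P_inc = 43.9 W, P_del = (1 − |Γ|²)·P_inc = 64.1 W

P_reflected ≈ 43.9 W; P_delivered ≈ 64.1 W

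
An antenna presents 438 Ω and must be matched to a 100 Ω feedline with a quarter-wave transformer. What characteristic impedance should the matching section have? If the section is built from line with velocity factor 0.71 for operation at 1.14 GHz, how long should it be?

Z_qwt = √(Z_0·R_L) = √(100 × 438) = √43800
λ = 0.71·c/f = 0.187 m, so l = λ/4 = 0.0467 m

Z_qwt ≈ 209 Ω; length ≈ 4.67 cm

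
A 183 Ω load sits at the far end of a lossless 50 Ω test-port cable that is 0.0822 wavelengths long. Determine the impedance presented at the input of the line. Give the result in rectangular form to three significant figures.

βl = 2π × 0.0822 = 29.6°
tan(βl) = tan(29.6°) = 0.568
Z_in = Z_0·(Z_L + jZ_0·tanβl)/(Z_0 + jZ_L·tanβl)
     = 50·(183 + j28.4)/(50 + j104)

Z_in ≈ 45.5 − j66.2 Ω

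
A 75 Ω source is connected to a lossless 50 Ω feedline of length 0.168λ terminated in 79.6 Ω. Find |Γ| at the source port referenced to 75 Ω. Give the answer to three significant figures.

|Γ| ≈ 0.364

βl = 2π × 0.168 = 60.5°
tan(βl) = 1.77
Z_in = Z_0·(Z_L + jZ_0·tanβl)/(Z_0 + jZ_L·tanβl) = 36.8 − j15.2 Ω
Γ_s = (Z_in − Z_s)/(Z_in + Z_s) = (-38.2 − j15.2)/(112 − j15.2), |Γ_s| = 0.364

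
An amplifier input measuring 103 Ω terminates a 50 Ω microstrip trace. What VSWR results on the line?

VSWR ≈ 2.06

For a purely resistive load, VSWR = R_L/Z_0 or Z_0/R_L (whichever > 1) = 103/50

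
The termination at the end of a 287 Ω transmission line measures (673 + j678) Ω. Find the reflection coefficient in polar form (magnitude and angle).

Γ ≈ 0.664 ∠ 25.1°

Γ = (Z_L − Z_0)/(Z_L + Z_0) = (386 + j678)/(960 + j678)
|Γ| = 780/1180 = 0.664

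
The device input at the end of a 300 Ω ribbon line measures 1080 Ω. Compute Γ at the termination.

Γ = 0.565

Γ = (Z_L − Z_0)/(Z_L + Z_0) = (1080 − 300)/(1080 + 300) = 780/1380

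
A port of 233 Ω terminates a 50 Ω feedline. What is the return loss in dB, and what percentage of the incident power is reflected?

Γ = (233 − 50)/(233 + 50) = 0.647
RL = −20·log₁₀(0.647) = 3.79 dB
P_refl/P_inc = |Γ|² = 0.418

RL ≈ 3.79 dB; 41.8% of incident power reflected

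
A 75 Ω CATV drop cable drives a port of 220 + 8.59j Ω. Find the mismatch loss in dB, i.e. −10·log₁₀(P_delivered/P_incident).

Γ = (145 + j8.59)/(295 + j8.59), |Γ| = 0.492
|Γ|² = 0.242, so P_del/P_inc = 1 − |Γ|² = 0.758
ML = −10·log₁₀(1 − |Γ|²)

mismatch loss ≈ 1.2 dB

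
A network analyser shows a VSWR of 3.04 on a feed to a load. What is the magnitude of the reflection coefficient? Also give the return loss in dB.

|Γ| ≈ 0.505; return loss ≈ 5.94 dB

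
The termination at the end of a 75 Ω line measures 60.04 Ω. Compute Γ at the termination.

Γ = -0.111

Γ = (Z_L − Z_0)/(Z_L + Z_0) = (60.04 − 75)/(60.04 + 75) = -14.96/135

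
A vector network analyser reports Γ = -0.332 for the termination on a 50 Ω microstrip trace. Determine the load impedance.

Z_L ≈ 25.1 Ω

Z_L = Z_0·(1 + Γ)/(1 − Γ) = 50·(0.668)/(1.33)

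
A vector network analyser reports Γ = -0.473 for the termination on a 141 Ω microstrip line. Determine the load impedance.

Z_L = Z_0·(1 + Γ)/(1 − Γ) = 141·(0.527)/(1.47)

Z_L ≈ 50.4 Ω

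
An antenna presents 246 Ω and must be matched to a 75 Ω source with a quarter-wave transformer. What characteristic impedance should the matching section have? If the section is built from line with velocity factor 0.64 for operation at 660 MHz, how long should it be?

Z_qwt ≈ 136 Ω; length ≈ 7.27 cm

Z_qwt = √(Z_0·R_L) = √(75 × 246) = √18450
λ = 0.64·c/f = 0.291 m, so l = λ/4 = 0.0727 m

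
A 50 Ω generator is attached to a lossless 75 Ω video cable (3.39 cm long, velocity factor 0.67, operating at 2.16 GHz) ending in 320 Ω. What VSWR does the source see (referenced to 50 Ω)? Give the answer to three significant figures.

λ = v/f = 0.67·c / 2.16 GHz = 0.0931 m
βl = 2π·l/λ = 2π × 0.364 = 131°
tan(βl) = -1.14
Z_in = Z_0·(Z_L + jZ_0·tanβl)/(Z_0 + jZ_L·tanβl) = 29.8 + j59.4 Ω
Γ_s = (Z_in − Z_s)/(Z_in + Z_s) = (-20.2 + j59.4)/(79.8 + j59.4), |Γ_s| = 0.631
VSWR = (1 + |Γ_s|)/(1 − |Γ_s|)

VSWR ≈ 4.42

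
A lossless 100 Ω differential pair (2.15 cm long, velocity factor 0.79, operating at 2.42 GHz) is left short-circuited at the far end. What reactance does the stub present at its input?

λ = v/f = 0.79·c / 2.42 GHz = 0.0979 m
βl = 2π·l/λ = 2π × 0.22 = 79°
tan(βl) = 5.16
For a short-circuited stub, Z_in = jZ_0·tan(βl)

X_in ≈ 516 Ω (inductive)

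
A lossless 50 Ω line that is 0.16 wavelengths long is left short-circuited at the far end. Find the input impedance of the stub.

Z_in ≈ +j78.8 Ω

βl = 2π × 0.16 = 57.6°
tan(βl) = 1.58
For a short-circuited stub, Z_in = jZ_0·tan(βl)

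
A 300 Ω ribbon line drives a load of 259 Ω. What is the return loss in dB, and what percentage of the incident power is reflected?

Γ = (259 − 300)/(259 + 300) = -0.0733
RL = −20·log₁₀(0.0733) = 22.7 dB
P_refl/P_inc = |Γ|² = 0.00538

RL ≈ 22.7 dB; 0.538% of incident power reflected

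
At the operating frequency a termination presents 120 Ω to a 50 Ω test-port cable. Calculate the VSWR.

VSWR ≈ 2.4

For a purely resistive load, VSWR = R_L/Z_0 or Z_0/R_L (whichever > 1) = 120/50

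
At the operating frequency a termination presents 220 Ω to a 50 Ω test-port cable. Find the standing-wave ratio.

VSWR ≈ 4.4

For a purely resistive load, VSWR = R_L/Z_0 or Z_0/R_L (whichever > 1) = 220/50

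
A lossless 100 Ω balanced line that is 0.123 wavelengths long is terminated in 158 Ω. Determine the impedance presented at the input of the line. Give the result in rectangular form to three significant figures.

βl = 2π × 0.123 = 44.3°
tan(βl) = tan(44.3°) = 0.975
Z_in = Z_0·(Z_L + jZ_0·tanβl)/(Z_0 + jZ_L·tanβl)
     = 100·(158 + j97.5)/(100 + j154)

Z_in ≈ 91.4 − j43.2 Ω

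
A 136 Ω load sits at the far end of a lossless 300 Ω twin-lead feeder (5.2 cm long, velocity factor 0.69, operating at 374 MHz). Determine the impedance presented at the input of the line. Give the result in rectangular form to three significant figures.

λ = v/f = 0.69·c / 374 MHz = 0.553 m
βl = 2π·l/λ = 2π × 0.094 = 33.8°
tan(βl) = tan(33.8°) = 0.67
Z_in = Z_0·(Z_L + jZ_0·tanβl)/(Z_0 + jZ_L·tanβl)
     = 300·(136 + j201)/(300 + j91.1)

Z_in ≈ 180 + j146 Ω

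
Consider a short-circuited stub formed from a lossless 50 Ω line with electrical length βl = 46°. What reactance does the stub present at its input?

tan(βl) = 1.04
For a short-circuited stub, Z_in = jZ_0·tan(βl)

X_in ≈ 51.8 Ω (inductive)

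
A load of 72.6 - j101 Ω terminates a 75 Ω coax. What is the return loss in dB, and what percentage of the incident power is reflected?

RL ≈ 4.96 dB; 31.9% of incident power reflected

Γ = (-2.4 − j101)/(147.6 − j101), |Γ| = 0.565
RL = −20·log₁₀(0.565) = 4.96 dB
P_refl/P_inc = |Γ|² = 0.319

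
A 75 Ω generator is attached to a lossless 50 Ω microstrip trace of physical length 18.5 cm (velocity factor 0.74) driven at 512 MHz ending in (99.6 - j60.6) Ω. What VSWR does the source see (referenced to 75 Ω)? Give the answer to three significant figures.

λ = v/f = 0.74·c / 512 MHz = 0.434 m
βl = 2π·l/λ = 2π × 0.427 = 154°
tan(βl) = -0.496
Z_in = Z_0·(Z_L + jZ_0·tanβl)/(Z_0 + jZ_L·tanβl) = 109 + j56.7 Ω
Γ_s = (Z_in − Z_s)/(Z_in + Z_s) = (34.2 + j56.7)/(184 + j56.7), |Γ_s| = 0.344
VSWR = (1 + |Γ_s|)/(1 − |Γ_s|)

VSWR ≈ 2.05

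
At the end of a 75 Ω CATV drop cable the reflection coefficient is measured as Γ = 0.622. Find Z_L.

Z_L ≈ 322 Ω

Z_L = Z_0·(1 + Γ)/(1 − Γ) = 75·(1.62)/(0.378)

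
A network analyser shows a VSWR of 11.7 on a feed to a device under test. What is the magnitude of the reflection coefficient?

|Γ| ≈ 0.843

|Γ| = (S − 1)/(S + 1) = (11.7 − 1)/(11.7 + 1) = 10.7/12.7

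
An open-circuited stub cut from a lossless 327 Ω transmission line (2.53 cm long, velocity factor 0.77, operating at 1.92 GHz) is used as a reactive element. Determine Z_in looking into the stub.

λ = v/f = 0.77·c / 1.92 GHz = 0.12 m
βl = 2π·l/λ = 2π × 0.21 = 75.7°
tan(βl) = 3.92
For an open-circuited stub, Z_in = −jZ_0·cot(βl) = −jZ_0/tan(βl)

Z_in ≈ −j83.3 Ω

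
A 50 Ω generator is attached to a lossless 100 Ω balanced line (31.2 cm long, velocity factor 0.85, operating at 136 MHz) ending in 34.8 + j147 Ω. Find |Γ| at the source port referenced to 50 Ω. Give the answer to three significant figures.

|Γ| ≈ 0.881

λ = v/f = 0.85·c / 136 MHz = 1.88 m
βl = 2π·l/λ = 2π × 0.166 = 59.9°
tan(βl) = 1.73
Z_in = Z_0·(Z_L + jZ_0·tanβl)/(Z_0 + jZ_L·tanβl) = 50.9 − j188 Ω
Γ_s = (Z_in − Z_s)/(Z_in + Z_s) = (0.868 − j188)/(101 − j188), |Γ_s| = 0.881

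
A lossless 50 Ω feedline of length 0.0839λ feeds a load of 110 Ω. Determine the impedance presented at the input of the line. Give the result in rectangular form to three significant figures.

βl = 2π × 0.0839 = 30.2°
tan(βl) = tan(30.2°) = 0.582
Z_in = Z_0·(Z_L + jZ_0·tanβl)/(Z_0 + jZ_L·tanβl)
     = 50·(110 + j29.1)/(50 + j64)

Z_in ≈ 55.8 − j42.3 Ω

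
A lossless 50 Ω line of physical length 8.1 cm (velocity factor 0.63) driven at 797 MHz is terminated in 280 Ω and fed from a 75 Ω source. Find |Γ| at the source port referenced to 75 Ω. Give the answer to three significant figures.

|Γ| ≈ 0.751

λ = v/f = 0.63·c / 797 MHz = 0.237 m
βl = 2π·l/λ = 2π × 0.342 = 123°
tan(βl) = -1.54
Z_in = Z_0·(Z_L + jZ_0·tanβl)/(Z_0 + jZ_L·tanβl) = 12.5 + j31 Ω
Γ_s = (Z_in − Z_s)/(Z_in + Z_s) = (-62.5 + j31)/(87.5 + j31), |Γ_s| = 0.751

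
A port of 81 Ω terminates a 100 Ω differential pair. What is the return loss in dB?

RL ≈ 19.6 dB

Γ = (81 − 100)/(81 + 100) = -0.105
RL = −20·log₁₀|Γ| = −20·log₁₀(0.105)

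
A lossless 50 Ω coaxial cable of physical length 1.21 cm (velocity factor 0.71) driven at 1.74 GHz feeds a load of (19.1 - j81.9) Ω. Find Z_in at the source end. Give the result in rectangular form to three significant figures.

Z_in ≈ 6.03 − j22 Ω

λ = v/f = 0.71·c / 1.74 GHz = 0.122 m
βl = 2π·l/λ = 2π × 0.0988 = 35.6°
tan(βl) = tan(35.6°) = 0.716
Z_in = Z_0·(Z_L + jZ_0·tanβl)/(Z_0 + jZ_L·tanβl)
     = 50·(19.1 − j46.1)/(109 + j13.7)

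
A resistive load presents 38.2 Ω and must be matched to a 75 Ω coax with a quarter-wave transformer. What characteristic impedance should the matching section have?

Z_qwt = √(Z_0·R_L) = √(75 × 38.2) = √2865

Z_qwt ≈ 53.5 Ω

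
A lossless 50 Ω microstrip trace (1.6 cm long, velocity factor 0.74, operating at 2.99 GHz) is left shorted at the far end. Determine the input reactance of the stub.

X_in ≈ 227 Ω (inductive)

λ = v/f = 0.74·c / 2.99 GHz = 0.0742 m
βl = 2π·l/λ = 2π × 0.215 = 77.6°
tan(βl) = 4.54
For a shorted stub, Z_in = jZ_0·tan(βl)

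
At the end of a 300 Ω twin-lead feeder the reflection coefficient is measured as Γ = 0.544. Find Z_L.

Z_L = Z_0·(1 + Γ)/(1 − Γ) = 300·(1.54)/(0.456)

Z_L ≈ 1020 Ω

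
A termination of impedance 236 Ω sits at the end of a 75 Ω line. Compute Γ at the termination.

Γ = 0.518

Γ = (Z_L − Z_0)/(Z_L + Z_0) = (236 − 75)/(236 + 75) = 161/311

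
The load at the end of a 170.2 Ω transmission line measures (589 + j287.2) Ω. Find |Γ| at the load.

Γ = (Z_L − Z_0)/(Z_L + Z_0) = (418.8 + j287.2)/(759.2 + j287.2)
|Γ| = 508/812

|Γ| ≈ 0.626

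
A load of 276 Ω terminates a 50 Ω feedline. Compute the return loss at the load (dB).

Γ = (276 − 50)/(276 + 50) = 0.693
RL = −20·log₁₀|Γ| = −20·log₁₀(0.693)

RL ≈ 3.18 dB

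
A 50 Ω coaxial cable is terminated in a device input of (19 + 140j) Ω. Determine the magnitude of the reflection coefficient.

Γ = (Z_L − Z_0)/(Z_L + Z_0) = (-31 + j140)/(69 + j140)
|Γ| = 143/156

|Γ| ≈ 0.919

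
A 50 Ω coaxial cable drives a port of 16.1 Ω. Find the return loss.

Γ = (16.1 − 50)/(16.1 + 50) = -0.513
RL = −20·log₁₀|Γ| = −20·log₁₀(0.513)

RL ≈ 5.8 dB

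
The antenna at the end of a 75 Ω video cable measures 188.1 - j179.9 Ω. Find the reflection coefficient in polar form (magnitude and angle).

Γ = (Z_L − Z_0)/(Z_L + Z_0) = (113.1 − j179.9)/(263.1 − j179.9)
|Γ| = 212/319 = 0.667

Γ ≈ 0.667 ∠ -23.5°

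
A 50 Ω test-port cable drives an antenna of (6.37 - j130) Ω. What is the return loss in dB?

Γ = (-43.63 − j130)/(56.37 − j130), |Γ| = 0.968
RL = −20·log₁₀|Γ| = −20·log₁₀(0.968)

RL ≈ 0.285 dB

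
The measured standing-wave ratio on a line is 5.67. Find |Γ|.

|Γ| ≈ 0.7

|Γ| = (S − 1)/(S + 1) = (5.67 − 1)/(5.67 + 1) = 4.67/6.67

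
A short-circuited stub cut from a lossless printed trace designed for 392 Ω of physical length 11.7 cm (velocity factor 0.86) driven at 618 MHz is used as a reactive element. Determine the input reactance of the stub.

λ = v/f = 0.86·c / 618 MHz = 0.417 m
βl = 2π·l/λ = 2π × 0.28 = 101°
tan(βl) = -5.2
For a short-circuited stub, Z_in = jZ_0·tan(βl)

X_in ≈ -2040 Ω (capacitive)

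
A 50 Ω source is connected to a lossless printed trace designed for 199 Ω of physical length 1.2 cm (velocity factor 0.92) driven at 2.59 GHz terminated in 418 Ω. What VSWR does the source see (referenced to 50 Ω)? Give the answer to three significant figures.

λ = v/f = 0.92·c / 2.59 GHz = 0.107 m
βl = 2π·l/λ = 2π × 0.113 = 40.5°
tan(βl) = 0.855
Z_in = Z_0·(Z_L + jZ_0·tanβl)/(Z_0 + jZ_L·tanβl) = 171 − j137 Ω
Γ_s = (Z_in − Z_s)/(Z_in + Z_s) = (121 − j137)/(221 − j137), |Γ_s| = 0.704
VSWR = (1 + |Γ_s|)/(1 − |Γ_s|)

VSWR ≈ 5.75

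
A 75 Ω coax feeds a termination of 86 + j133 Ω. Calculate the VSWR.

VSWR ≈ 4.54

Γ = (Z_L − Z_0)/(Z_L + Z_0) = (11 + j133)/(161 + j133)
|Γ| = 133/209 = 0.639
VSWR = (1 + |Γ|)/(1 − |Γ|) = 1.64/0.361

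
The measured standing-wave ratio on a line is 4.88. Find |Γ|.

|Γ| ≈ 0.66

|Γ| = (S − 1)/(S + 1) = (4.88 − 1)/(4.88 + 1) = 3.88/5.88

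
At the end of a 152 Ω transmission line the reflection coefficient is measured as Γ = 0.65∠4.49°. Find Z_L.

Z_L = Z_0·(1 + Γ)/(1 − Γ) = 152·(1.65 + j0.0509)/(0.352 − j0.0509)

Z_L ≈ 694 + j122 Ω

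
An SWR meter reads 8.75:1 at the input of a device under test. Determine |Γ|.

|Γ| = (S − 1)/(S + 1) = (8.75 − 1)/(8.75 + 1) = 7.75/9.75

|Γ| ≈ 0.795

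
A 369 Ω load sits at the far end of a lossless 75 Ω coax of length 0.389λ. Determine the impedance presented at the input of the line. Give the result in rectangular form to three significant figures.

βl = 2π × 0.389 = 140°
tan(βl) = tan(140°) = -0.838
Z_in = Z_0·(Z_L + jZ_0·tanβl)/(Z_0 + jZ_L·tanβl)
     = 75·(369 − j62.8)/(75 − j309)

Z_in ≈ 34.9 + j81 Ω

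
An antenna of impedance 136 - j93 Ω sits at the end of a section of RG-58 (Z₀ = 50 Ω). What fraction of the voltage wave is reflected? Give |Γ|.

|Γ| ≈ 0.609

Γ = (Z_L − Z_0)/(Z_L + Z_0) = (86 − j93)/(186 − j93)
|Γ| = 127/208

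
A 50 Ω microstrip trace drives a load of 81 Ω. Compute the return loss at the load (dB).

Γ = (81 − 50)/(81 + 50) = 0.237
RL = −20·log₁₀|Γ| = −20·log₁₀(0.237)

RL ≈ 12.5 dB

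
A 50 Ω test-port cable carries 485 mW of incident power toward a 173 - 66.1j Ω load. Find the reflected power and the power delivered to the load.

|Γ| = |(123 − j66.1)/(223 − j66.1)| = 0.6
|Γ|² = 0.36
P_refl = |Γ|²·P_inc = 175 mW, P_del = (1 − |Γ|²)·P_inc = 310 mW

P_reflected ≈ 175 mW; P_delivered ≈ 310 mW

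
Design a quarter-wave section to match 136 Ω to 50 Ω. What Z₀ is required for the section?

Z_qwt = √(Z_0·R_L) = √(50 × 136) = √6800

Z_qwt ≈ 82.5 Ω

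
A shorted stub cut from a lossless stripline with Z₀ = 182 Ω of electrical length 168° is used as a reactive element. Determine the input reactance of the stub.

X_in ≈ -38.7 Ω (capacitive)

tan(βl) = -0.213
For a shorted stub, Z_in = jZ_0·tan(βl)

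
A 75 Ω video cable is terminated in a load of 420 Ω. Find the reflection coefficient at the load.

Γ = (Z_L − Z_0)/(Z_L + Z_0) = (420 − 75)/(420 + 75) = 345/495

Γ = 0.697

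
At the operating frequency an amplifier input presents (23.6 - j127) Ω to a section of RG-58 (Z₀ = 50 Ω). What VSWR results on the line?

VSWR ≈ 16.2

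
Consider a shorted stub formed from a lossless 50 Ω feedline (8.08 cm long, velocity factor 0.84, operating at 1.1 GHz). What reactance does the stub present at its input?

X_in ≈ -66.4 Ω (capacitive)

λ = v/f = 0.84·c / 1.1 GHz = 0.229 m
βl = 2π·l/λ = 2π × 0.353 = 127°
tan(βl) = -1.33
For a shorted stub, Z_in = jZ_0·tan(βl)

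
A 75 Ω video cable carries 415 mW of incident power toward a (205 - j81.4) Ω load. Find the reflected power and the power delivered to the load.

|Γ| = |(130 − j81.4)/(280 − j81.4)| = 0.526
|Γ|² = 0.277
P_refl = |Γ|²·P_inc = 115 mW, P_del = (1 − |Γ|²)·P_inc = 300 mW

P_reflected ≈ 115 mW; P_delivered ≈ 300 mW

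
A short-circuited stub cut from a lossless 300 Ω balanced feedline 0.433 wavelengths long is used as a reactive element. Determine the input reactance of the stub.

βl = 2π × 0.433 = 156°
tan(βl) = -0.448
For a short-circuited stub, Z_in = jZ_0·tan(βl)

X_in ≈ -134 Ω (capacitive)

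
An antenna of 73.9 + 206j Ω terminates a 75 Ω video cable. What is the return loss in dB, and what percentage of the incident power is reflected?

RL ≈ 1.83 dB; 65.7% of incident power reflected

Γ = (-1.1 + j206)/(148.9 + j206), |Γ| = 0.81
RL = −20·log₁₀(0.81) = 1.83 dB
P_refl/P_inc = |Γ|² = 0.657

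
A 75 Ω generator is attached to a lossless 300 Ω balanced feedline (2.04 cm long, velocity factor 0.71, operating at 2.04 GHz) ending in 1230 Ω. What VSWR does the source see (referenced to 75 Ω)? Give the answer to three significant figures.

VSWR ≈ 3.34

λ = v/f = 0.71·c / 2.04 GHz = 0.104 m
βl = 2π·l/λ = 2π × 0.195 = 70.3°
tan(βl) = 2.8
Z_in = Z_0·(Z_L + jZ_0·tanβl)/(Z_0 + jZ_L·tanβl) = 81.9 − j100 Ω
Γ_s = (Z_in − Z_s)/(Z_in + Z_s) = (6.89 − j100)/(157 − j100), |Γ_s| = 0.539
VSWR = (1 + |Γ_s|)/(1 − |Γ_s|)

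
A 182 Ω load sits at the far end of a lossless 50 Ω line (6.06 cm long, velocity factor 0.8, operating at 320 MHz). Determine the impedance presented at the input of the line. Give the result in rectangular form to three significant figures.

Z_in ≈ 46.7 − j66.8 Ω

λ = v/f = 0.8·c / 320 MHz = 0.75 m
βl = 2π·l/λ = 2π × 0.0808 = 29.1°
tan(βl) = tan(29.1°) = 0.556
Z_in = Z_0·(Z_L + jZ_0·tanβl)/(Z_0 + jZ_L·tanβl)
     = 50·(182 + j27.8)/(50 + j101)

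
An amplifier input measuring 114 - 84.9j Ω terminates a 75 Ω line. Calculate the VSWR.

Γ = (Z_L − Z_0)/(Z_L + Z_0) = (39 − j84.9)/(189 − j84.9)
|Γ| = 93.4/207 = 0.451
VSWR = (1 + |Γ|)/(1 − |Γ|) = 1.45/0.549

VSWR ≈ 2.64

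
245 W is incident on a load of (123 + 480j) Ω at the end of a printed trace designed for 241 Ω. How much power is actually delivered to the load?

|Γ| = |(-118 + j480)/(364 + j480)| = 0.821
|Γ|² = 0.673
P_refl = |Γ|²·P_inc = 165 W, P_del = (1 − |Γ|²)·P_inc = 80.1 W

P_delivered ≈ 80.1 W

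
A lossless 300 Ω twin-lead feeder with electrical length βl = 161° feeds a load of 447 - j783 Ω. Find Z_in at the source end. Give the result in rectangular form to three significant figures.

tan(βl) = tan(161°) = -0.344
Z_in = Z_0·(Z_L + jZ_0·tanβl)/(Z_0 + jZ_L·tanβl)
     = 300·(447 − j886)/(30.4 − j154)

Z_in ≈ 1830 + j510 Ω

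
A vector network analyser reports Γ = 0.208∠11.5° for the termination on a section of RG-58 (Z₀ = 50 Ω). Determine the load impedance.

Z_L ≈ 75.3 + j6.52 Ω

Z_L = Z_0·(1 + Γ)/(1 − Γ) = 50·(1.2 + j0.0415)/(0.796 − j0.0415)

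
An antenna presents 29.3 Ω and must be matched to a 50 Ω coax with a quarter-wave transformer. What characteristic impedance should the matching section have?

Z_qwt ≈ 38.3 Ω

Z_qwt = √(Z_0·R_L) = √(50 × 29.3) = √1465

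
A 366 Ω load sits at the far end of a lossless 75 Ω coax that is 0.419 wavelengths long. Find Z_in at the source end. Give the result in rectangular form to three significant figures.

βl = 2π × 0.419 = 151°
tan(βl) = tan(151°) = -0.558
Z_in = Z_0·(Z_L + jZ_0·tanβl)/(Z_0 + jZ_L·tanβl)
     = 75·(366 − j41.8)/(75 − j204)

Z_in ≈ 57 + j113 Ω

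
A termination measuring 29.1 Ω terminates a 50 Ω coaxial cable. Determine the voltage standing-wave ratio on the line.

Γ = (29.1 − 50)/(29.1 + 50) = -0.264
VSWR = (1 + 0.264)/(1 − 0.264)

VSWR ≈ 1.72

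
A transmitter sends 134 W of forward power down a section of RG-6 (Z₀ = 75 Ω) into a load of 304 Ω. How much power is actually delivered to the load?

P_delivered ≈ 85.1 W

Γ = (304 − 75)/(304 + 75) = 0.604
|Γ|² = 0.365
P_refl = |Γ|²·P_inc = 48.9 W, P_del = (1 − |Γ|²)·P_inc = 85.1 W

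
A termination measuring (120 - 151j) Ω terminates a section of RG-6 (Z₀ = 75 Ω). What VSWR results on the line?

Γ = (Z_L − Z_0)/(Z_L + Z_0) = (45 − j151)/(195 − j151)
|Γ| = 158/247 = 0.639
VSWR = (1 + |Γ|)/(1 − |Γ|) = 1.64/0.361

VSWR ≈ 4.54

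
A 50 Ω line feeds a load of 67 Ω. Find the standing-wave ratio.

Γ = (67 − 50)/(67 + 50) = 0.145
VSWR = (1 + 0.145)/(1 − 0.145)

VSWR ≈ 1.34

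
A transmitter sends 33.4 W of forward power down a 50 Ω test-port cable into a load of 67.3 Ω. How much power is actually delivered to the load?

P_delivered ≈ 32.7 W

Γ = (67.3 − 50)/(67.3 + 50) = 0.147
|Γ|² = 0.0218
P_refl = |Γ|²·P_inc = 0.727 W, P_del = (1 − |Γ|²)·P_inc = 32.7 W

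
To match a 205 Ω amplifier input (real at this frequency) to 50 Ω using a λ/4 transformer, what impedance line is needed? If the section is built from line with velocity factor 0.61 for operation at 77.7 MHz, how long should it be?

Z_qwt ≈ 101 Ω; length ≈ 58.9 cm

Z_qwt = √(Z_0·R_L) = √(50 × 205) = √10250
λ = 0.61·c/f = 2.36 m, so l = λ/4 = 0.589 m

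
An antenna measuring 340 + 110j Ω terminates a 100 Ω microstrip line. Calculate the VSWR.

Γ = (Z_L − Z_0)/(Z_L + Z_0) = (240 + j110)/(440 + j110)
|Γ| = 264/454 = 0.582
VSWR = (1 + |Γ|)/(1 − |Γ|) = 1.58/0.418

VSWR ≈ 3.79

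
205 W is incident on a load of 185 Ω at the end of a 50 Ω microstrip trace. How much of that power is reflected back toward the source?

Γ = (185 − 50)/(185 + 50) = 0.574
|Γ|² = 0.33
P_refl = |Γ|²·P_inc = 67.7 W, P_del = (1 − |Γ|²)·P_inc = 137 W

P_reflected ≈ 67.7 W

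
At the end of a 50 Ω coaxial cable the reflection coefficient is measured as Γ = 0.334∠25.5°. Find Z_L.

Z_L ≈ 87.3 + j28.3 Ω

Z_L = Z_0·(1 + Γ)/(1 − Γ) = 50·(1.3 + j0.144)/(0.699 − j0.144)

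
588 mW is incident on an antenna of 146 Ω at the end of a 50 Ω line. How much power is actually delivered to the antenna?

P_delivered ≈ 447 mW

Γ = (146 − 50)/(146 + 50) = 0.49
|Γ|² = 0.24
P_refl = |Γ|²·P_inc = 141 mW, P_del = (1 − |Γ|²)·P_inc = 447 mW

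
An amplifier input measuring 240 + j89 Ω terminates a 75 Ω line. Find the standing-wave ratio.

VSWR ≈ 3.68

Γ = (Z_L − Z_0)/(Z_L + Z_0) = (165 + j89)/(315 + j89)
|Γ| = 187/327 = 0.573
VSWR = (1 + |Γ|)/(1 − |Γ|) = 1.57/0.427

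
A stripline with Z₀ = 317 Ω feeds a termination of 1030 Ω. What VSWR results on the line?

VSWR ≈ 3.25

For a purely resistive load, VSWR = R_L/Z_0 or Z_0/R_L (whichever > 1) = 1030/317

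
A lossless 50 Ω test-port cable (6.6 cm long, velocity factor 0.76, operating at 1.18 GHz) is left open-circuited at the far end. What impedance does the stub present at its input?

λ = v/f = 0.76·c / 1.18 GHz = 0.193 m
βl = 2π·l/λ = 2π × 0.342 = 123°
tan(βl) = -1.54
For an open-circuited stub, Z_in = −jZ_0·cot(βl) = −jZ_0/tan(βl)

Z_in ≈ +j32.4 Ω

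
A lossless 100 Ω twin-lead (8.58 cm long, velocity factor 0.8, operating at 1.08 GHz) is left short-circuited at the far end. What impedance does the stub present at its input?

λ = v/f = 0.8·c / 1.08 GHz = 0.222 m
βl = 2π·l/λ = 2π × 0.386 = 139°
tan(βl) = -0.869
For a short-circuited stub, Z_in = jZ_0·tan(βl)

Z_in ≈ −j86.9 Ω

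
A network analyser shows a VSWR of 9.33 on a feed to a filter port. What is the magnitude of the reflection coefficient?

|Γ| ≈ 0.806

|Γ| = (S − 1)/(S + 1) = (9.33 − 1)/(9.33 + 1) = 8.33/10.3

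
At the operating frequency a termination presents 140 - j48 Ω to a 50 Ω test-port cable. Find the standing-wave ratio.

VSWR ≈ 3.17

Γ = (Z_L − Z_0)/(Z_L + Z_0) = (90 − j48)/(190 − j48)
|Γ| = 102/196 = 0.52
VSWR = (1 + |Γ|)/(1 − |Γ|) = 1.52/0.48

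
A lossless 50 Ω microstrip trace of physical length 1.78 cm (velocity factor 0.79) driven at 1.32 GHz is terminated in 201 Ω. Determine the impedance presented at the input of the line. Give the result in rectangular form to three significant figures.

λ = v/f = 0.79·c / 1.32 GHz = 0.18 m
βl = 2π·l/λ = 2π × 0.0991 = 35.7°
tan(βl) = tan(35.7°) = 0.718
Z_in = Z_0·(Z_L + jZ_0·tanβl)/(Z_0 + jZ_L·tanβl)
     = 50·(201 + j35.9)/(50 + j144)

Z_in ≈ 32.6 − j58.3 Ω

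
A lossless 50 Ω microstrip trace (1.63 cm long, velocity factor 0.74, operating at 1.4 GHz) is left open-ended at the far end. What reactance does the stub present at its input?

λ = v/f = 0.74·c / 1.4 GHz = 0.159 m
βl = 2π·l/λ = 2π × 0.103 = 37°
tan(βl) = 0.754
For an open-ended stub, Z_in = −jZ_0·cot(βl) = −jZ_0/tan(βl)

X_in ≈ -66.3 Ω (capacitive)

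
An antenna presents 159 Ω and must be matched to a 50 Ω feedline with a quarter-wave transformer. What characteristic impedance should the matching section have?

Z_qwt ≈ 89.2 Ω

Z_qwt = √(Z_0·R_L) = √(50 × 159) = √7950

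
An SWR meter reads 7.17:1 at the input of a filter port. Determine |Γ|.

|Γ| = (S − 1)/(S + 1) = (7.17 − 1)/(7.17 + 1) = 6.17/8.17

|Γ| ≈ 0.755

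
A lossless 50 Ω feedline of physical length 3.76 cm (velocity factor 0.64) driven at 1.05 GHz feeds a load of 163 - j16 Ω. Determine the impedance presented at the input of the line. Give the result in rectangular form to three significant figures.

Z_in ≈ 16 − j11.3 Ω

λ = v/f = 0.64·c / 1.05 GHz = 0.183 m
βl = 2π·l/λ = 2π × 0.206 = 74°
tan(βl) = tan(74°) = 3.49
Z_in = Z_0·(Z_L + jZ_0·tanβl)/(Z_0 + jZ_L·tanβl)
     = 50·(163 + j159)/(106 + j569)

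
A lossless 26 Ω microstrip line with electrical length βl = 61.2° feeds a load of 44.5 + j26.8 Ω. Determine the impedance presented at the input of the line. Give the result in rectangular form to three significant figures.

Z_in ≈ 18.3 − j19.4 Ω

tan(βl) = tan(61.2°) = 1.82
Z_in = Z_0·(Z_L + jZ_0·tanβl)/(Z_0 + jZ_L·tanβl)
     = 26·(44.5 + j74.1)/(-22.7 + j80.9)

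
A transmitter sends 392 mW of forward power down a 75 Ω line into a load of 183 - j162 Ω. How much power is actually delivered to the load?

P_delivered ≈ 232 mW

|Γ| = |(108 − j162)/(258 − j162)| = 0.639
|Γ|² = 0.408
P_refl = |Γ|²·P_inc = 160 mW, P_del = (1 − |Γ|²)·P_inc = 232 mW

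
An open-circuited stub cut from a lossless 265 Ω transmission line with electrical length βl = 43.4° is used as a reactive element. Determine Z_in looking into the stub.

Z_in ≈ −j280 Ω

tan(βl) = 0.946
For an open-circuited stub, Z_in = −jZ_0·cot(βl) = −jZ_0/tan(βl)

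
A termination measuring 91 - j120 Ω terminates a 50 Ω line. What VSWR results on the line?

Γ = (Z_L − Z_0)/(Z_L + Z_0) = (41 − j120)/(141 − j120)
|Γ| = 127/185 = 0.685
VSWR = (1 + |Γ|)/(1 − |Γ|) = 1.68/0.315

VSWR ≈ 5.35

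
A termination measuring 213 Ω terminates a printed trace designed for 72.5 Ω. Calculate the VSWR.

For a purely resistive load, VSWR = R_L/Z_0 or Z_0/R_L (whichever > 1) = 213/72.5

VSWR ≈ 2.94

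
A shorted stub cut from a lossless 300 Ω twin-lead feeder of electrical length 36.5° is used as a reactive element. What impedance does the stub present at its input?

Z_in ≈ +j222 Ω

tan(βl) = 0.74
For a shorted stub, Z_in = jZ_0·tan(βl)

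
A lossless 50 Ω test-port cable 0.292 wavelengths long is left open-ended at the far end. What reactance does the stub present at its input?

X_in ≈ 13.5 Ω (inductive)

βl = 2π × 0.292 = 105°
tan(βl) = -3.7
For an open-ended stub, Z_in = −jZ_0·cot(βl) = −jZ_0/tan(βl)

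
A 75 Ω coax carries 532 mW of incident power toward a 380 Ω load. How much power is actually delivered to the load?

Γ = (380 − 75)/(380 + 75) = 0.67
|Γ|² = 0.449
P_refl = |Γ|²·P_inc = 239 mW, P_del = (1 − |Γ|²)·P_inc = 293 mW

P_delivered ≈ 293 mW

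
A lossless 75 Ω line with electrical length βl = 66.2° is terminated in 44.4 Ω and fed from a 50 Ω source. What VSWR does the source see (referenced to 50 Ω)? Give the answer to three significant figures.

tan(βl) = 2.27
Z_in = Z_0·(Z_L + jZ_0·tanβl)/(Z_0 + jZ_L·tanβl) = 97.3 + j39.4 Ω
Γ_s = (Z_in − Z_s)/(Z_in + Z_s) = (47.3 + j39.4)/(147 + j39.4), |Γ_s| = 0.404
VSWR = (1 + |Γ_s|)/(1 − |Γ_s|)

VSWR ≈ 2.35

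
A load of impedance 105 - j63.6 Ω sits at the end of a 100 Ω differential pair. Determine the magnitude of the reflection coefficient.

|Γ| ≈ 0.297

Γ = (Z_L − Z_0)/(Z_L + Z_0) = (5 − j63.6)/(205 − j63.6)
|Γ| = 63.8/215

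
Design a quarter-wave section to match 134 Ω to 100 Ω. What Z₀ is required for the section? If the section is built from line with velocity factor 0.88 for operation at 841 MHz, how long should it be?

Z_qwt ≈ 116 Ω; length ≈ 7.85 cm

Z_qwt = √(Z_0·R_L) = √(100 × 134) = √13400
λ = 0.88·c/f = 0.314 m, so l = λ/4 = 0.0785 m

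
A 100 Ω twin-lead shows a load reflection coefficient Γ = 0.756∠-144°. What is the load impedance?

Z_L ≈ 15.3 − j31.8 Ω

Z_L = Z_0·(1 + Γ)/(1 − Γ) = 100·(0.388 − j0.444)/(1.61 + j0.444)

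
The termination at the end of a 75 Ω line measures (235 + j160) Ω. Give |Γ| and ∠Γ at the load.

Γ ≈ 0.649 ∠ 17.7°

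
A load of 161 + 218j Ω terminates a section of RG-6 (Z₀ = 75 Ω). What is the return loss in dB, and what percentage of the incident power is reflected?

RL ≈ 2.74 dB; 53.2% of incident power reflected

Γ = (86 + j218)/(236 + j218), |Γ| = 0.729
RL = −20·log₁₀(0.729) = 2.74 dB
P_refl/P_inc = |Γ|² = 0.532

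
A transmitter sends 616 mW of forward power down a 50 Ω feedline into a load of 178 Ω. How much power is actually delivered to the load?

Γ = (178 − 50)/(178 + 50) = 0.561
|Γ|² = 0.315
P_refl = |Γ|²·P_inc = 194 mW, P_del = (1 − |Γ|²)·P_inc = 422 mW

P_delivered ≈ 422 mW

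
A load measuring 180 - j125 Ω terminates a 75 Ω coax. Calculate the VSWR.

VSWR ≈ 3.7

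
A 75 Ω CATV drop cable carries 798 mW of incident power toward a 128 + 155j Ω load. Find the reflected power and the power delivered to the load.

|Γ| = |(53 + j155)/(203 + j155)| = 0.641
|Γ|² = 0.411
P_refl = |Γ|²·P_inc = 328 mW, P_del = (1 − |Γ|²)·P_inc = 470 mW

P_reflected ≈ 328 mW; P_delivered ≈ 470 mW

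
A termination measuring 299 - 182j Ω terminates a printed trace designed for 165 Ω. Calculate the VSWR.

Γ = (Z_L − Z_0)/(Z_L + Z_0) = (134 − j182)/(464 − j182)
|Γ| = 226/498 = 0.453
VSWR = (1 + |Γ|)/(1 − |Γ|) = 1.45/0.547

VSWR ≈ 2.66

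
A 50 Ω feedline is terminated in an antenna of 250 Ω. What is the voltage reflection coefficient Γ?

Γ = (Z_L − Z_0)/(Z_L + Z_0) = (250 − 50)/(250 + 50) = 200/300

Γ = 0.667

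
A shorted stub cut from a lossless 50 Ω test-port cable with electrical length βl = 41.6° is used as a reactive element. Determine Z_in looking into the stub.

tan(βl) = 0.888
For a shorted stub, Z_in = jZ_0·tan(βl)

Z_in ≈ +j44.4 Ω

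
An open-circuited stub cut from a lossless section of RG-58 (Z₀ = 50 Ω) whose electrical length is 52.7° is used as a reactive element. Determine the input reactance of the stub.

tan(βl) = 1.31
For an open-circuited stub, Z_in = −jZ_0·cot(βl) = −jZ_0/tan(βl)

X_in ≈ -38.1 Ω (capacitive)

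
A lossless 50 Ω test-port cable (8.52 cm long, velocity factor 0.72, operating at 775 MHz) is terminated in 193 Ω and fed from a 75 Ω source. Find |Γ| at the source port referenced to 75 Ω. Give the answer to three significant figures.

λ = v/f = 0.72·c / 775 MHz = 0.279 m
βl = 2π·l/λ = 2π × 0.306 = 110°
tan(βl) = -2.74
Z_in = Z_0·(Z_L + jZ_0·tanβl)/(Z_0 + jZ_L·tanβl) = 14.5 + j16.9 Ω
Γ_s = (Z_in − Z_s)/(Z_in + Z_s) = (-60.5 + j16.9)/(89.5 + j16.9), |Γ_s| = 0.689

|Γ| ≈ 0.689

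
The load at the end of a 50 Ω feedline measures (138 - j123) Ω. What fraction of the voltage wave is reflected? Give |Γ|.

Γ = (Z_L − Z_0)/(Z_L + Z_0) = (88 − j123)/(188 − j123)
|Γ| = 151/225

|Γ| ≈ 0.673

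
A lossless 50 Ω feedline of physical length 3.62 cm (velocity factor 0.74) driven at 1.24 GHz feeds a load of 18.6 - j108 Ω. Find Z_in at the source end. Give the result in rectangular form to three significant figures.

Z_in ≈ 3.27 + j6.21 Ω

λ = v/f = 0.74·c / 1.24 GHz = 0.179 m
βl = 2π·l/λ = 2π × 0.202 = 72.8°
tan(βl) = tan(72.8°) = 3.23
Z_in = Z_0·(Z_L + jZ_0·tanβl)/(Z_0 + jZ_L·tanβl)
     = 50·(18.6 + j53.4)/(399 + j60.1)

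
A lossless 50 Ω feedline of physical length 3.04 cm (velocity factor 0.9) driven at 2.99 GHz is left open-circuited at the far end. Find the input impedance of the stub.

Z_in ≈ +j30.3 Ω

λ = v/f = 0.9·c / 2.99 GHz = 0.0903 m
βl = 2π·l/λ = 2π × 0.337 = 121°
tan(βl) = -1.65
For an open-circuited stub, Z_in = −jZ_0·cot(βl) = −jZ_0/tan(βl)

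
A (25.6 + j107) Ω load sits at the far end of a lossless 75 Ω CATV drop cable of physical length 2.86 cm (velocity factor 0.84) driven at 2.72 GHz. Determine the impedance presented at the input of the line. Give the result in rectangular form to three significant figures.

λ = v/f = 0.84·c / 2.72 GHz = 0.0926 m
βl = 2π·l/λ = 2π × 0.309 = 111°
tan(βl) = tan(111°) = -2.59
Z_in = Z_0·(Z_L + jZ_0·tanβl)/(Z_0 + jZ_L·tanβl)
     = 75·(25.6 − j87.1)/(352 − j66.2)

Z_in ≈ 8.64 − j16.9 Ω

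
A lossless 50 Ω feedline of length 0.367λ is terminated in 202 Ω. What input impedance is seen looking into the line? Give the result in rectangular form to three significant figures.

βl = 2π × 0.367 = 132°
tan(βl) = tan(132°) = -1.11
Z_in = Z_0·(Z_L + jZ_0·tanβl)/(Z_0 + jZ_L·tanβl)
     = 50·(202 − j55.3)/(50 − j223)

Z_in ≈ 21.4 + j40.4 Ω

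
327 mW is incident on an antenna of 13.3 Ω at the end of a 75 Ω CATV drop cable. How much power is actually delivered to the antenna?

P_delivered ≈ 167 mW

Γ = (13.3 − 75)/(13.3 + 75) = -0.699
|Γ|² = 0.488
P_refl = |Γ|²·P_inc = 160 mW, P_del = (1 − |Γ|²)·P_inc = 167 mW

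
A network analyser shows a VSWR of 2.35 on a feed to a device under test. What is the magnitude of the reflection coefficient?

|Γ| ≈ 0.403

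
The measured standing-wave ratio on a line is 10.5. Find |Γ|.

|Γ| ≈ 0.826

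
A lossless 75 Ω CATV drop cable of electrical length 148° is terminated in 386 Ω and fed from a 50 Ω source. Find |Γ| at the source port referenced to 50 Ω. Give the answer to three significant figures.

|Γ| ≈ 0.735

tan(βl) = -0.625
Z_in = Z_0·(Z_L + jZ_0·tanβl)/(Z_0 + jZ_L·tanβl) = 47.3 + j105 Ω
Γ_s = (Z_in − Z_s)/(Z_in + Z_s) = (-2.68 + j105)/(97.3 + j105), |Γ_s| = 0.735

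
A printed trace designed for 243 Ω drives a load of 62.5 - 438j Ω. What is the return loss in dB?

RL ≈ 1.04 dB

Γ = (-180.5 − j438)/(305.5 − j438), |Γ| = 0.887
RL = −20·log₁₀|Γ| = −20·log₁₀(0.887)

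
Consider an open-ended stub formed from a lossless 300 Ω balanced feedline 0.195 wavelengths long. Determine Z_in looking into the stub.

Z_in ≈ −j108 Ω

βl = 2π × 0.195 = 70.2°
tan(βl) = 2.78
For an open-ended stub, Z_in = −jZ_0·cot(βl) = −jZ_0/tan(βl)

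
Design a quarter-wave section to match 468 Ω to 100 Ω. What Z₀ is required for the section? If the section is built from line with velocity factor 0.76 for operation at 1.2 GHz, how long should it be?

Z_qwt = √(Z_0·R_L) = √(100 × 468) = √46800
λ = 0.76·c/f = 0.19 m, so l = λ/4 = 0.0475 m

Z_qwt ≈ 216 Ω; length ≈ 4.75 cm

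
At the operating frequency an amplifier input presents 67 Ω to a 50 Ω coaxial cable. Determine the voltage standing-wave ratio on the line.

For a purely resistive load, VSWR = R_L/Z_0 or Z_0/R_L (whichever > 1) = 67/50

VSWR ≈ 1.34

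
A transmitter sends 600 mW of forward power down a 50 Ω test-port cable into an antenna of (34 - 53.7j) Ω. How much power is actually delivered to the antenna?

P_delivered ≈ 410 mW

|Γ| = |(-16 − j53.7)/(84 − j53.7)| = 0.562
|Γ|² = 0.316
P_refl = |Γ|²·P_inc = 190 mW, P_del = (1 − |Γ|²)·P_inc = 410 mW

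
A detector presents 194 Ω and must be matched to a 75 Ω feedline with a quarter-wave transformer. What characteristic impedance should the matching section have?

Z_qwt ≈ 121 Ω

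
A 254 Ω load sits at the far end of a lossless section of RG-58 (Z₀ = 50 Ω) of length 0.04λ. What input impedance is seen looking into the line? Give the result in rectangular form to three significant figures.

βl = 2π × 0.04 = 14.4°
tan(βl) = tan(14.4°) = 0.257
Z_in = Z_0·(Z_L + jZ_0·tanβl)/(Z_0 + jZ_L·tanβl)
     = 50·(254 + j12.8)/(50 + j65.2)

Z_in ≈ 100 − j118 Ω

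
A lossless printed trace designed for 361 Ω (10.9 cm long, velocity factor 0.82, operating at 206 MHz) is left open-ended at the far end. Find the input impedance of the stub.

Z_in ≈ −j559 Ω

λ = v/f = 0.82·c / 206 MHz = 1.19 m
βl = 2π·l/λ = 2π × 0.0913 = 32.9°
tan(βl) = 0.646
For an open-ended stub, Z_in = −jZ_0·cot(βl) = −jZ_0/tan(βl)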